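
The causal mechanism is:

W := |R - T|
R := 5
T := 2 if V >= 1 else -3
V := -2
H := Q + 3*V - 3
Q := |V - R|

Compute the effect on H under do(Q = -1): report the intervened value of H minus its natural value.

do(Q=-1) replaces the equation Q := |V - R| with the constant Q = -1.
H = Q + 3*V - 3  [with Q=-1, V=-2]  = -10
Without intervention: Q = |V - R|  [with V=-2, R=5]  = 7; H = Q + 3*V - 3  [with Q=7, V=-2]  = -2.
Change = -10 − (-2) = -8.

-8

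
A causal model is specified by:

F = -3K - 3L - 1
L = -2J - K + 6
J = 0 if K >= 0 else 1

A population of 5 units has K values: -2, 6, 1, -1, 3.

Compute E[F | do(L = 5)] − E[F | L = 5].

-4.2

Every unit gets L=5 under the intervention. F values become -10, -34, -19, -13, -25; E[F|do(L=5)] = -20.2.
Conditioning on L=5 selects the 2 unit(s) with K ∈ {1, -1}. Their F values: -19, -13. Mean = -16.
Difference = -20.2 − (-16) = -4.2.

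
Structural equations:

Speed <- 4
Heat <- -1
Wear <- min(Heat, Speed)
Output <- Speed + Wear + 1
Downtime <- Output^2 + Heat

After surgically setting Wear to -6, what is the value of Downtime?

0

do(Wear=-6) replaces the equation Wear <- min(Heat, Speed) with the constant Wear = -6.
Output = Speed + Wear + 1  [with Speed=4, Wear=-6]  = -1
Downtime = Output^2 + Heat  [with Output=-1, Heat=-1]  = 0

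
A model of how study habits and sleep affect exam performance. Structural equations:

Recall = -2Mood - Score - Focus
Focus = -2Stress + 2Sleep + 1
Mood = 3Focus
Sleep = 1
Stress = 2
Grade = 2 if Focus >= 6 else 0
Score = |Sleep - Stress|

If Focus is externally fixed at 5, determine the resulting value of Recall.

The intervention breaks the incoming arrows to Focus: Focus = -2Stress + 2Sleep + 1 no longer applies, and Focus = 5.
Score = |Sleep - Stress|  [with Sleep=1, Stress=2]  = 1
Mood = 3Focus  [with Focus=5]  = 15
Recall = -2Mood - Score - Focus  [with Mood=15, Score=1, Focus=5]  = -36

-36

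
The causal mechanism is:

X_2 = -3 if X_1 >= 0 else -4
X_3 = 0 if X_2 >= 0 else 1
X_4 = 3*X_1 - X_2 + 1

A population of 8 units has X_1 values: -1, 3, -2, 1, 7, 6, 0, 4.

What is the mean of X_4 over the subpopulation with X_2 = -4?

0.5

Conditioning on X_2=-4 selects the 2 unit(s) with X_1 ∈ {-1, -2}. Their X_4 values: 2, -1. Mean = 0.5.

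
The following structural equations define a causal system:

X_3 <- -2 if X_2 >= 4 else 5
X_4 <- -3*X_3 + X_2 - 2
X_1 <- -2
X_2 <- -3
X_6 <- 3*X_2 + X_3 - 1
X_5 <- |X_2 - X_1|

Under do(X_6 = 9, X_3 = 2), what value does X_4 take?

Under do(X_6 = 9, X_3 = 2), each intervened variable's structural equation is replaced by its fixed value.
X_4 = -3*X_3 + X_2 - 2  [with X_3=2, X_2=-3]  = -11

-11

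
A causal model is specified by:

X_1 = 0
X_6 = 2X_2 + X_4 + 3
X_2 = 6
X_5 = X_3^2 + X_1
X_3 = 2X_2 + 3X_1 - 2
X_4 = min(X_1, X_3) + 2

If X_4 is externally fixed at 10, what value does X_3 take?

Under do(X_4=10), the mechanism X_4 = min(X_1, X_3) + 2 is discarded; X_4 is fixed at 10.
Since X_3 is not a descendant of the intervened variable, it is unaffected.
X_3 = 2X_2 + 3X_1 - 2  [with X_2=6, X_1=0]  = 10

10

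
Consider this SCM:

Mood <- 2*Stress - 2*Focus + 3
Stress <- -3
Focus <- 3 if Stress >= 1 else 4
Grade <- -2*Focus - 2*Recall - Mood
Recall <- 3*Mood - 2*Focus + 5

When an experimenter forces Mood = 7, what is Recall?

18

The intervention breaks the incoming arrows to Mood: Mood <- 2*Stress - 2*Focus + 3 no longer applies, and Mood = 7.
Focus = 3 if Stress >= 1 else 4  [with Stress=-3]  = 4
Recall = 3*Mood - 2*Focus + 5  [with Mood=7, Focus=4]  = 18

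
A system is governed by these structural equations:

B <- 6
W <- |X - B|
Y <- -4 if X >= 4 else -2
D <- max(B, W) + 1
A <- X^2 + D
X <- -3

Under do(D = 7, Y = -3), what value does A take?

The joint intervention fixes D = 7, Y = -3, removing each variable's own equation.
A = X^2 + D  [with X=-3, D=7]  = 16

16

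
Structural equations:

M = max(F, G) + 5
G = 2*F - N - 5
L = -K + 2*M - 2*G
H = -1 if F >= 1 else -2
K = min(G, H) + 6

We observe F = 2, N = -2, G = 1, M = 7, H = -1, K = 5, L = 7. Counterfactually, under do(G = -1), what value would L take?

The intervention breaks the incoming arrows to G: G = 2*F - N - 5 no longer applies, and G = -1.
M = max(F, G) + 5  [with F=2, G=-1]  = 7
H = -1 if F >= 1 else -2  [with F=2]  = -1
K = min(G, H) + 6  [with G=-1, H=-1]  = 5
L = -K + 2*M - 2*G  [with K=5, M=7, G=-1]  = 11

11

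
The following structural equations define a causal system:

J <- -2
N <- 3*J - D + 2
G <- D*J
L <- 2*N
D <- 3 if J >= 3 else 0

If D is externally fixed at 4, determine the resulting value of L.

Under do(D=4), the mechanism D <- 3 if J >= 3 else 0 is discarded; D is fixed at 4.
N = 3*J - D + 2  [with J=-2, D=4]  = -8
L = 2*N  [with N=-8]  = -16

-16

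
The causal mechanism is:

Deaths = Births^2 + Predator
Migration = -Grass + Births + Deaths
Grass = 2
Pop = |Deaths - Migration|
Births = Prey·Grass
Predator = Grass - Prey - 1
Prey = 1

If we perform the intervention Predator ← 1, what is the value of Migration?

The intervention breaks the incoming arrows to Predator: Predator = Grass - Prey - 1 no longer applies, and Predator = 1.
Births = Prey·Grass  [with Prey=1, Grass=2]  = 2
Deaths = Births^2 + Predator  [with Births=2, Predator=1]  = 5
Migration = -Grass + Births + Deaths  [with Grass=2, Births=2, Deaths=5]  = 5

5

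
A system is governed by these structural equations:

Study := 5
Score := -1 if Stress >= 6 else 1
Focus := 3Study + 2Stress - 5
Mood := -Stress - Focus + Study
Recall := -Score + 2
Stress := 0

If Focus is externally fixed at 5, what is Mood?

0

do(Focus=5) replaces the equation Focus := 3Study + 2Stress - 5 with the constant Focus = 5.
Mood = -Stress - Focus + Study  [with Stress=0, Focus=5, Study=5]  = 0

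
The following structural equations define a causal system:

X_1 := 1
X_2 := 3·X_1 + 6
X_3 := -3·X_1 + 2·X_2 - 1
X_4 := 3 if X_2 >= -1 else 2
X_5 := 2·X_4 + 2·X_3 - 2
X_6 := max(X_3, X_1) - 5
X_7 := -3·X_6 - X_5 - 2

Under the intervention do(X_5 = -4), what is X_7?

-25

Under do(X_5=-4), the mechanism X_5 := 2·X_4 + 2·X_3 - 2 is discarded; X_5 is fixed at -4.
X_2 = 3·X_1 + 6  [with X_1=1]  = 9
X_3 = -3·X_1 + 2·X_2 - 1  [with X_1=1, X_2=9]  = 14
X_6 = max(X_3, X_1) - 5  [with X_3=14, X_1=1]  = 9
X_7 = -3·X_6 - X_5 - 2  [with X_6=9, X_5=-4]  = -25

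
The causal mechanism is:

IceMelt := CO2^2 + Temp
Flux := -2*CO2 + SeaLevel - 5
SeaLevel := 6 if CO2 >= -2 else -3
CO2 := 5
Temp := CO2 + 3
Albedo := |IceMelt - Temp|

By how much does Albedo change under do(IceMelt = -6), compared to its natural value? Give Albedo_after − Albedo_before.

-11

The intervention breaks the incoming arrows to IceMelt: IceMelt := CO2^2 + Temp no longer applies, and IceMelt = -6.
Temp = CO2 + 3  [with CO2=5]  = 8
Albedo = |IceMelt - Temp|  [with IceMelt=-6, Temp=8]  = 14
Without intervention: Temp = CO2 + 3  [with CO2=5]  = 8; IceMelt = CO2^2 + Temp  [with CO2=5, Temp=8]  = 33; Albedo = |IceMelt - Temp|  [with IceMelt=33, Temp=8]  = 25.
Change = 14 − 25 = -11.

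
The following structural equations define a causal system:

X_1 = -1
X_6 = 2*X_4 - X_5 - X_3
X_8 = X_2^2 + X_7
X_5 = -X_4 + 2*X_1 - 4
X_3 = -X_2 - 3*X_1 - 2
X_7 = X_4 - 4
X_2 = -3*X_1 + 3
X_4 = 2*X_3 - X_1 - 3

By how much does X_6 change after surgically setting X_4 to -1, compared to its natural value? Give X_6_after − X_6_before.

Under do(X_4=-1), the mechanism X_4 = 2*X_3 - X_1 - 3 is discarded; X_4 is fixed at -1.
X_2 = -3*X_1 + 3  [with X_1=-1]  = 6
X_3 = -X_2 - 3*X_1 - 2  [with X_2=6, X_1=-1]  = -5
X_5 = -X_4 + 2*X_1 - 4  [with X_4=-1, X_1=-1]  = -5
X_6 = 2*X_4 - X_5 - X_3  [with X_4=-1, X_5=-5, X_3=-5]  = 8
Without intervention: X_2 = -3*X_1 + 3  [with X_1=-1]  = 6; X_3 = -X_2 - 3*X_1 - 2  [with X_2=6, X_1=-1]  = -5; X_4 = 2*X_3 - X_1 - 3  [with X_3=-5, X_1=-1]  = -12; X_5 = -X_4 + 2*X_1 - 4  [with X_4=-12, X_1=-1]  = 6; X_6 = 2*X_4 - X_5 - X_3  [with X_4=-12, X_5=6, X_3=-5]  = -25.
Change = 8 − (-25) = 33.

33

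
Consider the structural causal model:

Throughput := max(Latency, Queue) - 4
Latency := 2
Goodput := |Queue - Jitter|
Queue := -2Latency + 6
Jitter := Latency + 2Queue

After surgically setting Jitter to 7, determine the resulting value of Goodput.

do(Jitter=7) replaces the equation Jitter := Latency + 2Queue with the constant Jitter = 7.
Queue = -2Latency + 6  [with Latency=2]  = 2
Goodput = |Queue - Jitter|  [with Queue=2, Jitter=7]  = 5

5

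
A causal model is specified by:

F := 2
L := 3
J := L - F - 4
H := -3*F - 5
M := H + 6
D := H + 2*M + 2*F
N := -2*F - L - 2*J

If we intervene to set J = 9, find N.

-25

The intervention breaks the incoming arrows to J: J := L - F - 4 no longer applies, and J = 9.
N = -2*F - L - 2*J  [with F=2, L=3, J=9]  = -25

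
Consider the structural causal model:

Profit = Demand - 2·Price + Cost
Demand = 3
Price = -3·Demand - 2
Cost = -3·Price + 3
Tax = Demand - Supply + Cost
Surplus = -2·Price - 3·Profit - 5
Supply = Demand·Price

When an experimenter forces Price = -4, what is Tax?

do(Price=-4) replaces the equation Price = -3·Demand - 2 with the constant Price = -4.
Supply = Demand·Price  [with Demand=3, Price=-4]  = -12
Cost = -3·Price + 3  [with Price=-4]  = 15
Tax = Demand - Supply + Cost  [with Demand=3, Supply=-12, Cost=15]  = 30

30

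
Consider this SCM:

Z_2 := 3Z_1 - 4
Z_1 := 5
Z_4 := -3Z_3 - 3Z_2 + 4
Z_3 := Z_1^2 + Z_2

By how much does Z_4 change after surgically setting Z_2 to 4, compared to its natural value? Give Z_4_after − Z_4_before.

Under do(Z_2=4), the mechanism Z_2 := 3Z_1 - 4 is discarded; Z_2 is fixed at 4.
Z_3 = Z_1^2 + Z_2  [with Z_1=5, Z_2=4]  = 29
Z_4 = -3Z_3 - 3Z_2 + 4  [with Z_3=29, Z_2=4]  = -95
Without intervention: Z_2 = 3Z_1 - 4  [with Z_1=5]  = 11; Z_3 = Z_1^2 + Z_2  [with Z_1=5, Z_2=11]  = 36; Z_4 = -3Z_3 - 3Z_2 + 4  [with Z_3=36, Z_2=11]  = -137.
Change = -95 − (-137) = 42.

42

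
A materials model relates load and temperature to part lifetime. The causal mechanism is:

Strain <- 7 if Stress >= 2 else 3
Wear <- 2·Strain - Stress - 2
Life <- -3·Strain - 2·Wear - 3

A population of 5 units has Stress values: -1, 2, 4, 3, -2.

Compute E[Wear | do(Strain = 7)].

do(Strain=7) breaks Strain's dependence on Stress. With Strain=7 fixed, Wear across the units is 13, 10, 8, 9, 14, mean 10.8.

10.8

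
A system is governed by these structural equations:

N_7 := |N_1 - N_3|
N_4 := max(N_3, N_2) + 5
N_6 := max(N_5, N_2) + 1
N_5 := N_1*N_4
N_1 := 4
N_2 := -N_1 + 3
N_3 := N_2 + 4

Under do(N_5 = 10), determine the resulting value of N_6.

11

The intervention breaks the incoming arrows to N_5: N_5 := N_1*N_4 no longer applies, and N_5 = 10.
N_2 = -N_1 + 3  [with N_1=4]  = -1
N_6 = max(N_5, N_2) + 1  [with N_5=10, N_2=-1]  = 11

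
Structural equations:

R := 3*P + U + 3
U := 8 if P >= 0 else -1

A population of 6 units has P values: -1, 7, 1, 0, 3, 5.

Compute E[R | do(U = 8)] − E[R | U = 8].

-2.1

The intervention sets U=8 in all 6 units regardless of P. Recomputing R per unit gives 8, 32, 14, 11, 20, 26; average 18.5.
Conditioning on U=8 selects the 5 unit(s) with P ∈ {7, 1, 0, 3, 5}. Their R values: 32, 14, 11, 20, 26. Mean = 20.6.
Difference = 18.5 − 20.6 = -2.1.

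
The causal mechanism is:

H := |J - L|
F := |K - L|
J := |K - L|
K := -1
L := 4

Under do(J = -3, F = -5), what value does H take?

The joint intervention fixes J = -3, F = -5, removing each variable's own equation.
H = |J - L|  [with J=-3, L=4]  = 7

7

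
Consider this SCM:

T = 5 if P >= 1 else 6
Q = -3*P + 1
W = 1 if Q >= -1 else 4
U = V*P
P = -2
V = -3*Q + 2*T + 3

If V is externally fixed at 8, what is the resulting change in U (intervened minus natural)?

-28

The intervention breaks the incoming arrows to V: V = -3*Q + 2*T + 3 no longer applies, and V = 8.
U = V*P  [with V=8, P=-2]  = -16
Without intervention: T = 5 if P >= 1 else 6  [with P=-2]  = 6; Q = -3*P + 1  [with P=-2]  = 7; V = -3*Q + 2*T + 3  [with Q=7, T=6]  = -6; U = V*P  [with V=-6, P=-2]  = 12.
Change = -16 − 12 = -28.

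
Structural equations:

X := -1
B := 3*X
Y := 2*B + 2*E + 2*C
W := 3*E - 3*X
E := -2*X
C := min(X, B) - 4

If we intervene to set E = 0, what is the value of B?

The intervention breaks the incoming arrows to E: E := -2*X no longer applies, and E = 0.
Since B is not a descendant of the intervened variable, it is unaffected.
B = 3*X  [with X=-1]  = -3

-3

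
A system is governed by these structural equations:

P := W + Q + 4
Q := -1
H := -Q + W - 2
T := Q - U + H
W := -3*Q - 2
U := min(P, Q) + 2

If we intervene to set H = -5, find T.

-7

Under do(H=-5), the mechanism H := -Q + W - 2 is discarded; H is fixed at -5.
W = -3*Q - 2  [with Q=-1]  = 1
P = W + Q + 4  [with W=1, Q=-1]  = 4
U = min(P, Q) + 2  [with P=4, Q=-1]  = 1
T = Q - U + H  [with Q=-1, U=1, H=-5]  = -7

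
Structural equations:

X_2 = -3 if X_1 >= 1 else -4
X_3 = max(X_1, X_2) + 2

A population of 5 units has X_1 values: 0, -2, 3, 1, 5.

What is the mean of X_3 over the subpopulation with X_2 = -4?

1

Observing X_2=-4 restricts to units where X_2's equation naturally yields -4: X_1 ∈ {0, -2}. In that subpopulation X_3 = 2, 0, mean 1.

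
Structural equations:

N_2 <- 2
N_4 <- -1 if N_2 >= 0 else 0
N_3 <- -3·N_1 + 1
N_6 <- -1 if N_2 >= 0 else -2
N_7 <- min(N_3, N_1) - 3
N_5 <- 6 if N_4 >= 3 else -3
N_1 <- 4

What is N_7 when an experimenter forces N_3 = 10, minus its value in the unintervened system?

15

The intervention breaks the incoming arrows to N_3: N_3 <- -3·N_1 + 1 no longer applies, and N_3 = 10.
N_7 = min(N_3, N_1) - 3  [with N_3=10, N_1=4]  = 1
Without intervention: N_3 = -3·N_1 + 1  [with N_1=4]  = -11; N_7 = min(N_3, N_1) - 3  [with N_3=-11, N_1=4]  = -14.
Change = 1 − (-14) = 15.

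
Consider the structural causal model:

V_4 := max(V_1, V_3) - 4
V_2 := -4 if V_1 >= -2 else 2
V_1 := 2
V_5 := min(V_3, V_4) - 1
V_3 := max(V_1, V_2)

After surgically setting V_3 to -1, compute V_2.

-4

Under do(V_3=-1), the mechanism V_3 := max(V_1, V_2) is discarded; V_3 is fixed at -1.
Since V_2 is not a descendant of the intervened variable, it is unaffected.
V_2 = -4 if V_1 >= -2 else 2  [with V_1=2]  = -4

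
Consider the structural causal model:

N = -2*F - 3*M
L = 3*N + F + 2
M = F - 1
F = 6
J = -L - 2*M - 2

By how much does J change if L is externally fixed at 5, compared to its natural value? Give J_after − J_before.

-78

Intervening sets L = 5 and removes its equation (L = 3*N + F + 2).
M = F - 1  [with F=6]  = 5
J = -L - 2*M - 2  [with L=5, M=5]  = -17
Without intervention: M = F - 1  [with F=6]  = 5; N = -2*F - 3*M  [with F=6, M=5]  = -27; L = 3*N + F + 2  [with N=-27, F=6]  = -73; J = -L - 2*M - 2  [with L=-73, M=5]  = 61.
Change = -17 − 61 = -78.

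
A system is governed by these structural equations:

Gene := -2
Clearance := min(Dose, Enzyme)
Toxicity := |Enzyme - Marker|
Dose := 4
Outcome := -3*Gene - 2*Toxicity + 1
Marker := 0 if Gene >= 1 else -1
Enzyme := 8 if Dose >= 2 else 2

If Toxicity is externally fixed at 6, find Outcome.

-5

Under do(Toxicity=6), the mechanism Toxicity := |Enzyme - Marker| is discarded; Toxicity is fixed at 6.
Outcome = -3*Gene - 2*Toxicity + 1  [with Gene=-2, Toxicity=6]  = -5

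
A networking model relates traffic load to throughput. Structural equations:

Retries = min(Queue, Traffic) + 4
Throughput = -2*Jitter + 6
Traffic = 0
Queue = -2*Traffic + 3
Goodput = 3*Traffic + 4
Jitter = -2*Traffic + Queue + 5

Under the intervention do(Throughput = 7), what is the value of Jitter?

The intervention breaks the incoming arrows to Throughput: Throughput = -2*Jitter + 6 no longer applies, and Throughput = 7.
Since Jitter is not a descendant of the intervened variable, it is unaffected.
Queue = -2*Traffic + 3  [with Traffic=0]  = 3
Jitter = -2*Traffic + Queue + 5  [with Traffic=0, Queue=3]  = 8

8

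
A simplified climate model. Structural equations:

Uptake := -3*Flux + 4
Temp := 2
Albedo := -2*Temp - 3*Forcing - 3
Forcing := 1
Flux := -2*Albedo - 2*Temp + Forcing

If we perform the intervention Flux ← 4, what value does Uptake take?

-8

Intervening sets Flux = 4 and removes its equation (Flux := -2*Albedo - 2*Temp + Forcing).
Uptake = -3*Flux + 4  [with Flux=4]  = -8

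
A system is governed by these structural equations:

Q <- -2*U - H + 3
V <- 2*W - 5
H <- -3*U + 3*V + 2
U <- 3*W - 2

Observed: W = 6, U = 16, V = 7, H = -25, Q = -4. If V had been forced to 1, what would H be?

-43

The intervention breaks the incoming arrows to V: V <- 2*W - 5 no longer applies, and V = 1.
U = 3*W - 2  [with W=6]  = 16
H = -3*U + 3*V + 2  [with U=16, V=1]  = -43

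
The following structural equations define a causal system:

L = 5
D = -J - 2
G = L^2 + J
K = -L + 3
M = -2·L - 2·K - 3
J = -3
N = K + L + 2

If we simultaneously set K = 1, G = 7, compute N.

Under do(K = 1, G = 7), each intervened variable's structural equation is replaced by its fixed value.
N = K + L + 2  [with K=1, L=5]  = 8

8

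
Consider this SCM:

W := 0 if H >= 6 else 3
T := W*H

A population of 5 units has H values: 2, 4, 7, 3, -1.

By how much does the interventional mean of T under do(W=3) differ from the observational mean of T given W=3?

3

Every unit gets W=3 under the intervention. T values become 6, 12, 21, 9, -3; E[T|do(W=3)] = 9.
E[T|W=3] averages over only the 4 units with W=3 (H = 2, 4, 3, -1): T = 6, 12, 9, -3, mean 6.
Difference = 9 − 6 = 3.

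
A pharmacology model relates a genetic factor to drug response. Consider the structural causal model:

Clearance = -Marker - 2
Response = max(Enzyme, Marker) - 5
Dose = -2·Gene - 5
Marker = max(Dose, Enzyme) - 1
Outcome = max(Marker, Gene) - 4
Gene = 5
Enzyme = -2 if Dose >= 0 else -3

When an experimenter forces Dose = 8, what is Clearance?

-9

Under do(Dose=8), the mechanism Dose = -2·Gene - 5 is discarded; Dose is fixed at 8.
Enzyme = -2 if Dose >= 0 else -3  [with Dose=8]  = -2
Marker = max(Dose, Enzyme) - 1  [with Dose=8, Enzyme=-2]  = 7
Clearance = -Marker - 2  [with Marker=7]  = -9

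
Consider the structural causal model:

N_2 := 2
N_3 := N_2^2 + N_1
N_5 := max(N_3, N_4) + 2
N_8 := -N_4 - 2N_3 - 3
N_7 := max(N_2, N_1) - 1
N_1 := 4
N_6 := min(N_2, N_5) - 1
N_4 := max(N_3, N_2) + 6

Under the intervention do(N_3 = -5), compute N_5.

do(N_3=-5) replaces the equation N_3 := N_2^2 + N_1 with the constant N_3 = -5.
N_4 = max(N_3, N_2) + 6  [with N_3=-5, N_2=2]  = 8
N_5 = max(N_3, N_4) + 2  [with N_3=-5, N_4=8]  = 10

10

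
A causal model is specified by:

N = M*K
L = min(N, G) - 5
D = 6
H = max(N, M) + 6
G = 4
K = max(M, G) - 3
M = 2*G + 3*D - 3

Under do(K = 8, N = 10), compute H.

The joint intervention fixes K = 8, N = 10, removing each variable's own equation.
M = 2*G + 3*D - 3  [with G=4, D=6]  = 23
H = max(N, M) + 6  [with N=10, M=23]  = 29

29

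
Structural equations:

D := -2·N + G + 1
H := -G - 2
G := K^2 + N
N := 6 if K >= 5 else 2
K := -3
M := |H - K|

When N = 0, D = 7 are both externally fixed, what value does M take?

The joint intervention fixes N = 0, D = 7, removing each variable's own equation.
G = K^2 + N  [with K=-3, N=0]  = 9
H = -G - 2  [with G=9]  = -11
M = |H - K|  [with H=-11, K=-3]  = 8

8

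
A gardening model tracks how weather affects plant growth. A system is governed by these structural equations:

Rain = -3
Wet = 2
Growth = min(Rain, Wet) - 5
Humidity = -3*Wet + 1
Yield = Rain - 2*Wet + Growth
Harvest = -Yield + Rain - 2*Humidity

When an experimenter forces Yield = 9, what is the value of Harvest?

The intervention breaks the incoming arrows to Yield: Yield = Rain - 2*Wet + Growth no longer applies, and Yield = 9.
Humidity = -3*Wet + 1  [with Wet=2]  = -5
Harvest = -Yield + Rain - 2*Humidity  [with Yield=9, Rain=-3, Humidity=-5]  = -2

-2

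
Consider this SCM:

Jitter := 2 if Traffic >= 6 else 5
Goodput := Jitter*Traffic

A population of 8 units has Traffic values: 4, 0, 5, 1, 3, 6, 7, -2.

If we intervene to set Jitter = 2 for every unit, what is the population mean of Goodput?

Every unit gets Jitter=2 under the intervention. Goodput values become 8, 0, 10, 2, 6, 12, 14, -4; E[Goodput|do(Jitter=2)] = 6.

6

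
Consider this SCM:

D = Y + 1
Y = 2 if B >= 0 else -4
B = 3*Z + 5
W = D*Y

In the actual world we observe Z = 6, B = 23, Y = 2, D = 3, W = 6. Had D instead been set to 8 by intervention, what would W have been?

16

Intervening sets D = 8 and removes its equation (D = Y + 1).
B = 3*Z + 5  [with Z=6]  = 23
Y = 2 if B >= 0 else -4  [with B=23]  = 2
W = D*Y  [with D=8, Y=2]  = 16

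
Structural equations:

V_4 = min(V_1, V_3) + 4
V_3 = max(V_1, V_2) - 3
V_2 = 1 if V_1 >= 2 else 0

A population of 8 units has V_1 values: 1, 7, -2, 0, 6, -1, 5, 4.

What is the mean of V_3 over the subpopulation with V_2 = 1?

E[V_3|V_2=1] averages over only the 4 units with V_2=1 (V_1 = 7, 6, 5, 4): V_3 = 4, 3, 2, 1, mean 2.5.

2.5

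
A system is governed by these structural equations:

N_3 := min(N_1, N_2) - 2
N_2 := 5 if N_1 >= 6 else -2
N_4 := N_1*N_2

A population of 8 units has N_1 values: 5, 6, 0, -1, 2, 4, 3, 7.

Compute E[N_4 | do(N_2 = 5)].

do(N_2=5) breaks N_2's dependence on N_1. With N_2=5 fixed, N_4 across the units is 25, 30, 0, -5, 10, 20, 15, 35, mean 16.25.

16.25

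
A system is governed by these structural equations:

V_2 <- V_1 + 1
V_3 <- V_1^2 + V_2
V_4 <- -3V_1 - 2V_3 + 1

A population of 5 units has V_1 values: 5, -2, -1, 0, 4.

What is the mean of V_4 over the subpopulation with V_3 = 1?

0.5

E[V_4|V_3=1] averages over only the 2 units with V_3=1 (V_1 = -1, 0): V_4 = 2, -1, mean 0.5.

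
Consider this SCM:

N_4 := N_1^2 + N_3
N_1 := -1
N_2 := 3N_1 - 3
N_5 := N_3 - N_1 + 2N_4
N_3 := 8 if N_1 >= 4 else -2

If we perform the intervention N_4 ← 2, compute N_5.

3

Intervening sets N_4 = 2 and removes its equation (N_4 := N_1^2 + N_3).
N_3 = 8 if N_1 >= 4 else -2  [with N_1=-1]  = -2
N_5 = N_3 - N_1 + 2N_4  [with N_3=-2, N_1=-1, N_4=2]  = 3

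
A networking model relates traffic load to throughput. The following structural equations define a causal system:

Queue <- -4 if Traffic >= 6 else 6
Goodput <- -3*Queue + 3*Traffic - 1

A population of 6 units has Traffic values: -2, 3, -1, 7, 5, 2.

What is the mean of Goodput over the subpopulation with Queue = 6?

-14.8

Conditioning on Queue=6 selects the 5 unit(s) with Traffic ∈ {-2, 3, -1, 5, 2}. Their Goodput values: -25, -10, -22, -4, -13. Mean = -14.8.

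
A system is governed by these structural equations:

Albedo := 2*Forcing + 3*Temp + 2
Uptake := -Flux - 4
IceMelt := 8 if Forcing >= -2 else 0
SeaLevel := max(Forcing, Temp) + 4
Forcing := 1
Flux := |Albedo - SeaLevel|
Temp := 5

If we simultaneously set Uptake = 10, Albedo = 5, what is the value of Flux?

Setting Uptake = 10, Albedo = 5 by intervention discards those variables' equations.
SeaLevel = max(Forcing, Temp) + 4  [with Forcing=1, Temp=5]  = 9
Flux = |Albedo - SeaLevel|  [with Albedo=5, SeaLevel=9]  = 4

4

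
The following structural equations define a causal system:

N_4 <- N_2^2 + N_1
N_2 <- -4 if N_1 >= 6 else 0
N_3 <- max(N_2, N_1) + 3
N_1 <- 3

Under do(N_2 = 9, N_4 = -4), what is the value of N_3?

The joint intervention fixes N_2 = 9, N_4 = -4, removing each variable's own equation.
N_3 = max(N_2, N_1) + 3  [with N_2=9, N_1=3]  = 12

12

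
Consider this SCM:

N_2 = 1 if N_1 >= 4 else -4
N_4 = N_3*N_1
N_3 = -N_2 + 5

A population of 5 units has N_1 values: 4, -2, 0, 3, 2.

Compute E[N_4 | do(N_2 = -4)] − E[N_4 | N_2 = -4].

5.85

do(N_2=-4) breaks N_2's dependence on N_1. With N_2=-4 fixed, N_4 across the units is 36, -18, 0, 27, 18, mean 12.6.
Conditioning on N_2=-4 selects the 4 unit(s) with N_1 ∈ {-2, 0, 3, 2}. Their N_4 values: -18, 0, 27, 18. Mean = 6.75.
Difference = 12.6 − 6.75 = 5.85.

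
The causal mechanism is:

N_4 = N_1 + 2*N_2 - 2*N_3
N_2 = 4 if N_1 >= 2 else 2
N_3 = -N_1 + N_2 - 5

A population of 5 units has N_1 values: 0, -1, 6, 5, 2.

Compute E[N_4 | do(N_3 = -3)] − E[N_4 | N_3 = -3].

Under do(N_3=-3), N_3's equation is replaced by N_3=-3 for every unit. Per-unit N_4: 10, 9, 20, 19, 16. Mean = 14.8.
Observing N_3=-3 restricts to units where N_3's equation naturally yields -3: N_1 ∈ {0, 2}. In that subpopulation N_4 = 10, 16, mean 13.
Difference = 14.8 − 13 = 1.8.

1.8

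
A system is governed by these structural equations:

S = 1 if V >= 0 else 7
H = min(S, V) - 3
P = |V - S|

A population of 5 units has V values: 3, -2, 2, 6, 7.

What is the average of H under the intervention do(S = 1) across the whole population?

-2.6

do(S=1) breaks S's dependence on V. With S=1 fixed, H across the units is -2, -5, -2, -2, -2, mean -2.6.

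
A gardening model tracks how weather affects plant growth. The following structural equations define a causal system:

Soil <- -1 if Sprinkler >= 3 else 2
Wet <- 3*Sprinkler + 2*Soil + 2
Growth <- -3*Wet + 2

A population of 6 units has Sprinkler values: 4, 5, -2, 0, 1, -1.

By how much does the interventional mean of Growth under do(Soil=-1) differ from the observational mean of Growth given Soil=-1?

30

The intervention sets Soil=-1 in all 6 units regardless of Sprinkler. Recomputing Growth per unit gives -34, -43, 20, 2, -7, 11; average -8.5.
E[Growth|Soil=-1] averages over only the 2 units with Soil=-1 (Sprinkler = 4, 5): Growth = -34, -43, mean -38.5.
Difference = -8.5 − (-38.5) = 30.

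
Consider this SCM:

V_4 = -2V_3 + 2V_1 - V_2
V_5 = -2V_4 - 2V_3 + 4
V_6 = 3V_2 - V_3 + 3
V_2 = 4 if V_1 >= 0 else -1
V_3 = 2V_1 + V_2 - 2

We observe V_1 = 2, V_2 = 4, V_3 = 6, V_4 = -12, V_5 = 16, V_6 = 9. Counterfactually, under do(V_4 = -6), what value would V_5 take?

4

Intervening sets V_4 = -6 and removes its equation (V_4 = -2V_3 + 2V_1 - V_2).
V_2 = 4 if V_1 >= 0 else -1  [with V_1=2]  = 4
V_3 = 2V_1 + V_2 - 2  [with V_1=2, V_2=4]  = 6
V_5 = -2V_4 - 2V_3 + 4  [with V_4=-6, V_3=6]  = 4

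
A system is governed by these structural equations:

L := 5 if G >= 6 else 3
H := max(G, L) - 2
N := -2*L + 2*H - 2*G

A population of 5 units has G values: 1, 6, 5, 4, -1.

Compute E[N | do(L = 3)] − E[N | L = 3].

do(L=3) breaks L's dependence on G. With L=3 fixed, N across the units is -6, -10, -10, -10, -2, mean -7.6.
Conditioning on L=3 selects the 4 unit(s) with G ∈ {1, 5, 4, -1}. Their N values: -6, -10, -10, -2. Mean = -7.
Difference = -7.6 − (-7) = -0.6.

-0.6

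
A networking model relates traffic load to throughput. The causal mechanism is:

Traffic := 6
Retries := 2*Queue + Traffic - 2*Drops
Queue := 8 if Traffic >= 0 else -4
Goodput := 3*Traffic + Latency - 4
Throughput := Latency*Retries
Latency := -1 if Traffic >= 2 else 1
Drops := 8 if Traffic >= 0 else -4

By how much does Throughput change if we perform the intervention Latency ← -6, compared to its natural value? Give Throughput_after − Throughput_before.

-30

Under do(Latency=-6), the mechanism Latency := -1 if Traffic >= 2 else 1 is discarded; Latency is fixed at -6.
Queue = 8 if Traffic >= 0 else -4  [with Traffic=6]  = 8
Drops = 8 if Traffic >= 0 else -4  [with Traffic=6]  = 8
Retries = 2*Queue + Traffic - 2*Drops  [with Queue=8, Traffic=6, Drops=8]  = 6
Throughput = Latency*Retries  [with Latency=-6, Retries=6]  = -36
Without intervention: Latency = -1 if Traffic >= 2 else 1  [with Traffic=6]  = -1; Queue = 8 if Traffic >= 0 else -4  [with Traffic=6]  = 8; Drops = 8 if Traffic >= 0 else -4  [with Traffic=6]  = 8; Retries = 2*Queue + Traffic - 2*Drops  [with Queue=8, Traffic=6, Drops=8]  = 6; Throughput = Latency*Retries  [with Latency=-1, Retries=6]  = -6.
Change = -36 − (-6) = -30.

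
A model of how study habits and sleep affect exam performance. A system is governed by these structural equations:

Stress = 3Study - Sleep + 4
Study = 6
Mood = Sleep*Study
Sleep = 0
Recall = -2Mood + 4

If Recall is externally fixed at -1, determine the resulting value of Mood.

0

The intervention breaks the incoming arrows to Recall: Recall = -2Mood + 4 no longer applies, and Recall = -1.
Since Mood is not a descendant of the intervened variable, it is unaffected.
Mood = Sleep*Study  [with Sleep=0, Study=6]  = 0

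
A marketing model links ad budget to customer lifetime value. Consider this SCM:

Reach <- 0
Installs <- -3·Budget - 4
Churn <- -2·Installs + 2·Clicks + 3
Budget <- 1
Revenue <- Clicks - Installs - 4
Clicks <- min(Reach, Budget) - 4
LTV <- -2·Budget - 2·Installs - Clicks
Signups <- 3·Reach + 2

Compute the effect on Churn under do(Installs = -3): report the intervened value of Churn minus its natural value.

Under do(Installs=-3), the mechanism Installs <- -3·Budget - 4 is discarded; Installs is fixed at -3.
Clicks = min(Reach, Budget) - 4  [with Reach=0, Budget=1]  = -4
Churn = -2·Installs + 2·Clicks + 3  [with Installs=-3, Clicks=-4]  = 1
Without intervention: Clicks = min(Reach, Budget) - 4  [with Reach=0, Budget=1]  = -4; Installs = -3·Budget - 4  [with Budget=1]  = -7; Churn = -2·Installs + 2·Clicks + 3  [with Installs=-7, Clicks=-4]  = 9.
Change = 1 − 9 = -8.

-8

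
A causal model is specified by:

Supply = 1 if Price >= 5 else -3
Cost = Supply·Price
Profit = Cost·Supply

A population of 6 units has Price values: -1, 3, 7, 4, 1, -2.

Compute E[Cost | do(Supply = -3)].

-6

do(Supply=-3) breaks Supply's dependence on Price. With Supply=-3 fixed, Cost across the units is 3, -9, -21, -12, -3, 6, mean -6.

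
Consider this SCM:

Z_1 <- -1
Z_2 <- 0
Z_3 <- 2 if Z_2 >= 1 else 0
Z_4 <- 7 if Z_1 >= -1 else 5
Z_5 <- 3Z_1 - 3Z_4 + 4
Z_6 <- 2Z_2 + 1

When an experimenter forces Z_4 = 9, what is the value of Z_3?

0

Under do(Z_4=9), the mechanism Z_4 <- 7 if Z_1 >= -1 else 5 is discarded; Z_4 is fixed at 9.
Since Z_3 is not a descendant of the intervened variable, it is unaffected.
Z_3 = 2 if Z_2 >= 1 else 0  [with Z_2=0]  = 0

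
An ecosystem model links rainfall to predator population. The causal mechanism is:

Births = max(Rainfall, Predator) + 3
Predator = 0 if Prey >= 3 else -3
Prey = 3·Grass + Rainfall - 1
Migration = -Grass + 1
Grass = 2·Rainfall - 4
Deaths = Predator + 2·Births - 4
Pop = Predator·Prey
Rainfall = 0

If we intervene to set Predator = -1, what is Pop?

13

do(Predator=-1) replaces the equation Predator = 0 if Prey >= 3 else -3 with the constant Predator = -1.
Grass = 2·Rainfall - 4  [with Rainfall=0]  = -4
Prey = 3·Grass + Rainfall - 1  [with Grass=-4, Rainfall=0]  = -13
Pop = Predator·Prey  [with Predator=-1, Prey=-13]  = 13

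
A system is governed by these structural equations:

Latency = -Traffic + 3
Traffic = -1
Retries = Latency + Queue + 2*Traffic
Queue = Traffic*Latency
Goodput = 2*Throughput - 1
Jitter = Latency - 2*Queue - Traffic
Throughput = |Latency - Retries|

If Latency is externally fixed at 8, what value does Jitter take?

do(Latency=8) replaces the equation Latency = -Traffic + 3 with the constant Latency = 8.
Queue = Traffic*Latency  [with Traffic=-1, Latency=8]  = -8
Jitter = Latency - 2*Queue - Traffic  [with Latency=8, Queue=-8, Traffic=-1]  = 25

25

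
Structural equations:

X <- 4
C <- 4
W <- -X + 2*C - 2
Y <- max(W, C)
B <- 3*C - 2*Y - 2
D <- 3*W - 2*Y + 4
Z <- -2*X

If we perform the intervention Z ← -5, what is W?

2

Intervening sets Z = -5 and removes its equation (Z <- -2*X).
W is not downstream of the intervention, so its value is determined by the original equations.
W = -X + 2*C - 2  [with X=4, C=4]  = 2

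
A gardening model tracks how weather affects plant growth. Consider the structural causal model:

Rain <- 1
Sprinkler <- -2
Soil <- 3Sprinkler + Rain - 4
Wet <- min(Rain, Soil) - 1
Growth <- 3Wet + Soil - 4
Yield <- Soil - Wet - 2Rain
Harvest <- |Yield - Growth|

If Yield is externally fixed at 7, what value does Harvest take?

50

Intervening sets Yield = 7 and removes its equation (Yield <- Soil - Wet - 2Rain).
Soil = 3Sprinkler + Rain - 4  [with Sprinkler=-2, Rain=1]  = -9
Wet = min(Rain, Soil) - 1  [with Rain=1, Soil=-9]  = -10
Growth = 3Wet + Soil - 4  [with Wet=-10, Soil=-9]  = -43
Harvest = |Yield - Growth|  [with Yield=7, Growth=-43]  = 50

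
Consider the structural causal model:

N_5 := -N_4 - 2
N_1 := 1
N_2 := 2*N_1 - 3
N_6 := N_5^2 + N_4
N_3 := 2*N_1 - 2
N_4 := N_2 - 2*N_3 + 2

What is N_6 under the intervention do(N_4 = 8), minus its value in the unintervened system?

98

Under do(N_4=8), the mechanism N_4 := N_2 - 2*N_3 + 2 is discarded; N_4 is fixed at 8.
N_5 = -N_4 - 2  [with N_4=8]  = -10
N_6 = N_5^2 + N_4  [with N_5=-10, N_4=8]  = 108
Without intervention: N_2 = 2*N_1 - 3  [with N_1=1]  = -1; N_3 = 2*N_1 - 2  [with N_1=1]  = 0; N_4 = N_2 - 2*N_3 + 2  [with N_2=-1, N_3=0]  = 1; N_5 = -N_4 - 2  [with N_4=1]  = -3; N_6 = N_5^2 + N_4  [with N_5=-3, N_4=1]  = 10.
Change = 108 − 10 = 98.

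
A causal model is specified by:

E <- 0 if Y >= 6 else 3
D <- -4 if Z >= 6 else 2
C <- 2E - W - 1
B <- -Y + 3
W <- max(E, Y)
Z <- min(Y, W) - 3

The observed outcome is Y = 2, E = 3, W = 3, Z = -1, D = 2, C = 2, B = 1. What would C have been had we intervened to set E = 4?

Under do(E=4), the mechanism E <- 0 if Y >= 6 else 3 is discarded; E is fixed at 4.
W = max(E, Y)  [with E=4, Y=2]  = 4
C = 2E - W - 1  [with E=4, W=4]  = 3

3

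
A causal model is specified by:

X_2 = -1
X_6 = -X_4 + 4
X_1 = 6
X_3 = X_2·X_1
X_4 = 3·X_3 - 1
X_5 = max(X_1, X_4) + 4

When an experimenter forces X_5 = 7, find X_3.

do(X_5=7) replaces the equation X_5 = max(X_1, X_4) + 4 with the constant X_5 = 7.
X_3 is not downstream of the intervention, so its value is determined by the original equations.
X_3 = X_2·X_1  [with X_2=-1, X_1=6]  = -6

-6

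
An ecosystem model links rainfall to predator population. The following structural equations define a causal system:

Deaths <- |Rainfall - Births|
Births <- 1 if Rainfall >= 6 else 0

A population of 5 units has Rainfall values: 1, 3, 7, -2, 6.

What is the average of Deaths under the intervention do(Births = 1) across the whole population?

3.2

The intervention sets Births=1 in all 5 units regardless of Rainfall. Recomputing Deaths per unit gives 0, 2, 6, 3, 5; average 3.2.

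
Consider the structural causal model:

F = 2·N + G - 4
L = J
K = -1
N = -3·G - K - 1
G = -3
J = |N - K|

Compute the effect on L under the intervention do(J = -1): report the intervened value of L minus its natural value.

-11

Under do(J=-1), the mechanism J = |N - K| is discarded; J is fixed at -1.
L = J  [with J=-1]  = -1
Without intervention: N = -3·G - K - 1  [with G=-3, K=-1]  = 9; J = |N - K|  [with N=9, K=-1]  = 10; L = J  [with J=10]  = 10.
Change = -1 − 10 = -11.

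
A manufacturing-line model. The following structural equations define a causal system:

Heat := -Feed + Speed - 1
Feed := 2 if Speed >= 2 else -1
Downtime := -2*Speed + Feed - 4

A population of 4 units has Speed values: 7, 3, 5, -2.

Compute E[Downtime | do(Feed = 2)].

do(Feed=2) breaks Feed's dependence on Speed. With Feed=2 fixed, Downtime across the units is -16, -8, -12, 2, mean -8.5.

-8.5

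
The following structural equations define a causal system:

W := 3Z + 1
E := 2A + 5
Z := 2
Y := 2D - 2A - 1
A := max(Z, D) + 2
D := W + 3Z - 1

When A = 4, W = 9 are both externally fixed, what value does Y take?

19

The joint intervention fixes A = 4, W = 9, removing each variable's own equation.
D = W + 3Z - 1  [with W=9, Z=2]  = 14
Y = 2D - 2A - 1  [with D=14, A=4]  = 19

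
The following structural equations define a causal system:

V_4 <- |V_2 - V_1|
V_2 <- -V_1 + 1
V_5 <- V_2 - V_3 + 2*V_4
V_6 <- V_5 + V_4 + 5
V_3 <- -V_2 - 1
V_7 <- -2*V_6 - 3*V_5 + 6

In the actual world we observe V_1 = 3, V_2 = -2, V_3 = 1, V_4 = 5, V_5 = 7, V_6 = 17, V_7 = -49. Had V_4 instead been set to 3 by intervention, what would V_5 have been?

Intervening sets V_4 = 3 and removes its equation (V_4 <- |V_2 - V_1|).
V_2 = -V_1 + 1  [with V_1=3]  = -2
V_3 = -V_2 - 1  [with V_2=-2]  = 1
V_5 = V_2 - V_3 + 2*V_4  [with V_2=-2, V_3=1, V_4=3]  = 3

3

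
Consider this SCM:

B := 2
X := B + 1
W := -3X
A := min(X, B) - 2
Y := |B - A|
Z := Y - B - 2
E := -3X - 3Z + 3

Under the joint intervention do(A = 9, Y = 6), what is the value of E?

Under do(A = 9, Y = 6), each intervened variable's structural equation is replaced by its fixed value.
X = B + 1  [with B=2]  = 3
Z = Y - B - 2  [with Y=6, B=2]  = 2
E = -3X - 3Z + 3  [with X=3, Z=2]  = -12

-12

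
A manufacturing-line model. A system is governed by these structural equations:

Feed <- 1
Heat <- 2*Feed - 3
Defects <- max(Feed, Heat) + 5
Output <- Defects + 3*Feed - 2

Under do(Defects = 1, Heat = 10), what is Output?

2

The joint intervention fixes Defects = 1, Heat = 10, removing each variable's own equation.
Output = Defects + 3*Feed - 2  [with Defects=1, Feed=1]  = 2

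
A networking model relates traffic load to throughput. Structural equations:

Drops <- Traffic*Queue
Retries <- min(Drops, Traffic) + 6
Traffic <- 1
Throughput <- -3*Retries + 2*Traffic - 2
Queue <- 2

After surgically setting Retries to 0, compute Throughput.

0

Intervening sets Retries = 0 and removes its equation (Retries <- min(Drops, Traffic) + 6).
Throughput = -3*Retries + 2*Traffic - 2  [with Retries=0, Traffic=1]  = 0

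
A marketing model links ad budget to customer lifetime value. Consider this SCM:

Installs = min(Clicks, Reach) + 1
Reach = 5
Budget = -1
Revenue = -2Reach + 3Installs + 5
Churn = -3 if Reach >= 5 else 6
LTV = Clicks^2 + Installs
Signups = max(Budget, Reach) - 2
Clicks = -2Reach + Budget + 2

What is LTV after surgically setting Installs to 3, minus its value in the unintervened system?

do(Installs=3) replaces the equation Installs = min(Clicks, Reach) + 1 with the constant Installs = 3.
Clicks = -2Reach + Budget + 2  [with Reach=5, Budget=-1]  = -9
LTV = Clicks^2 + Installs  [with Clicks=-9, Installs=3]  = 84
Without intervention: Clicks = -2Reach + Budget + 2  [with Reach=5, Budget=-1]  = -9; Installs = min(Clicks, Reach) + 1  [with Clicks=-9, Reach=5]  = -8; LTV = Clicks^2 + Installs  [with Clicks=-9, Installs=-8]  = 73.
Change = 84 − 73 = 11.

11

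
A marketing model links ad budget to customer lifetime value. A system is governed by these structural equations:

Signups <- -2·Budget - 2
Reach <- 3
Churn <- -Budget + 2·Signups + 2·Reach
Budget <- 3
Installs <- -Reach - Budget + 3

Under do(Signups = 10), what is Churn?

Intervening sets Signups = 10 and removes its equation (Signups <- -2·Budget - 2).
Churn = -Budget + 2·Signups + 2·Reach  [with Budget=3, Signups=10, Reach=3]  = 23

23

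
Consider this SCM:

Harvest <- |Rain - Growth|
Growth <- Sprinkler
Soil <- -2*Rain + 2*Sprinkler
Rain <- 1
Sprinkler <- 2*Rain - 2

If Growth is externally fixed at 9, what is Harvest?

8

Intervening sets Growth = 9 and removes its equation (Growth <- Sprinkler).
Harvest = |Rain - Growth|  [with Rain=1, Growth=9]  = 8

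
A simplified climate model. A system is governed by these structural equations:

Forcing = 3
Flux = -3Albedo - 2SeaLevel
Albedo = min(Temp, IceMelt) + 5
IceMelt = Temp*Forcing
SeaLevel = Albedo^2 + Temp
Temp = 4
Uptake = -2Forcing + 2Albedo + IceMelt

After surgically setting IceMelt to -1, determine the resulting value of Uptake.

The intervention breaks the incoming arrows to IceMelt: IceMelt = Temp*Forcing no longer applies, and IceMelt = -1.
Albedo = min(Temp, IceMelt) + 5  [with Temp=4, IceMelt=-1]  = 4
Uptake = -2Forcing + 2Albedo + IceMelt  [with Forcing=3, Albedo=4, IceMelt=-1]  = 1

1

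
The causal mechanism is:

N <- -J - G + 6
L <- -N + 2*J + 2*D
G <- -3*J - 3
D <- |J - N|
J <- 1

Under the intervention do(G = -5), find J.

Under do(G=-5), the mechanism G <- -3*J - 3 is discarded; G is fixed at -5.
J is not downstream of the intervention, so its value is determined by the original equations.

1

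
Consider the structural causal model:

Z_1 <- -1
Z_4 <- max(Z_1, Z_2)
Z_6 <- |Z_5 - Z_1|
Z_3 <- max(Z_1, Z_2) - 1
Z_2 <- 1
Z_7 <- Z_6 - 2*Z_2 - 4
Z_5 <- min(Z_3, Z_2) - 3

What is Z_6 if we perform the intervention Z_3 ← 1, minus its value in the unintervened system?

-1

The intervention breaks the incoming arrows to Z_3: Z_3 <- max(Z_1, Z_2) - 1 no longer applies, and Z_3 = 1.
Z_5 = min(Z_3, Z_2) - 3  [with Z_3=1, Z_2=1]  = -2
Z_6 = |Z_5 - Z_1|  [with Z_5=-2, Z_1=-1]  = 1
Without intervention: Z_3 = max(Z_1, Z_2) - 1  [with Z_1=-1, Z_2=1]  = 0; Z_5 = min(Z_3, Z_2) - 3  [with Z_3=0, Z_2=1]  = -3; Z_6 = |Z_5 - Z_1|  [with Z_5=-3, Z_1=-1]  = 2.
Change = 1 − 2 = -1.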